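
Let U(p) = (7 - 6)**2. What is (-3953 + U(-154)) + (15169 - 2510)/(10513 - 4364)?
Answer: -24288189/6149 ≈ -3949.9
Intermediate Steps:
U(p) = 1 (U(p) = 1**2 = 1)
(-3953 + U(-154)) + (15169 - 2510)/(10513 - 4364) = (-3953 + 1) + (15169 - 2510)/(10513 - 4364) = -3952 + 12659/6149 = -24288189/6149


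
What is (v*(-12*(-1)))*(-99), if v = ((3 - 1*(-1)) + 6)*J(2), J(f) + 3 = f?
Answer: 11880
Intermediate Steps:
J(f) = -3 + f
v = -10 (v = ((3 - 1*(-1)) + 6)*(-3 + 2) = ((3 + 1) + 6)*(-1) = (4 + 6)*(-1) = 10*(-1) = -10)
(v*(-12*(-1)))*(-99) = -(-120)*(-1)*(-99) = -10*12*(-99) = -120*(-99) = 11880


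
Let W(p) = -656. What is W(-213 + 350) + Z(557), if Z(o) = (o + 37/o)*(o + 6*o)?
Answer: 2171346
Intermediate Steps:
Z(o) = 7*o*(o + 37/o) (Z(o) = (o + 37/o)*(7*o) = 7*o*(o + 37/o))
W(-213 + 350) + Z(557) = -656 + (259 + 7*557**2) = -656 + (259 + 7*310249) = -656 + (259 + 2171743) = -656 + 2172002 = 2171346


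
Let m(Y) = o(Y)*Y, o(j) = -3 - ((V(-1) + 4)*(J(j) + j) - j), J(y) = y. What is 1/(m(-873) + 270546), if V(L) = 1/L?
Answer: -1/3537480 ≈ -2.8269e-7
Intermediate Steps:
o(j) = -3 - 5*j (o(j) = -3 - ((1/(-1) + 4)*(j + j) - j) = -3 - ((-1 + 4)*(2*j) - j) = -3 - (3*(2*j) - j) = -3 - (6*j - j) = -3 - 5*j)
m(Y) = Y*(-3 - 5*Y) (m(Y) = (-3 - 5*Y)*Y = Y*(-3 - 5*Y))
1/(m(-873) + 270546) = 1/(-1*(-873)*(3 + 5*(-873)) + 270546) = 1/(-1*(-873)*(3 - 4365) + 270546) = 1/(-1*(-873)*(-4362) + 270546) = 1/(-3808026 + 270546) = 1/(-3537480) = -1/3537480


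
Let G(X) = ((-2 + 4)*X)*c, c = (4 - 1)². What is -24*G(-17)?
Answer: 7344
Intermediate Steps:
c = 9 (c = 3² = 9)
G(X) = 18*X (G(X) = ((-2 + 4)*X)*9 = (2*X)*9 = 18*X)
-24*G(-17) = -432*(-17) = -24*(-306) = 7344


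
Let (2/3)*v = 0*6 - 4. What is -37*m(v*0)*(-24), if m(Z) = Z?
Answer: 0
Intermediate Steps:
v = -6 (v = 3*(0*6 - 4)/2 = 3*(0 - 4)/2 = (3/2)*(-4) = -6)
-37*m(v*0)*(-24) = -(-222)*0*(-24) = -37*0*(-24) = 0*(-24) = 0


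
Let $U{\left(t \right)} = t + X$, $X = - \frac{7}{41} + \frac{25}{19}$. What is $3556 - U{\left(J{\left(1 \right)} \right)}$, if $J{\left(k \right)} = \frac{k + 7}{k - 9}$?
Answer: $\frac{2770011}{779} \approx 3555.9$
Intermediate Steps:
$X = \frac{892}{779}$ ($X = \left(-7\right) \frac{1}{41} + 25 \cdot \frac{1}{19} = - \frac{7}{41} + \frac{25}{19} = \frac{892}{779} \approx 1.1451$)
$J{\left(k \right)} = \frac{7 + k}{-9 + k}$
$U{\left(t \right)} = \frac{892}{779} + t$ ($U{\left(t \right)} = t + \frac{892}{779} = \frac{892}{779} + t$)
$3556 - U{\left(J{\left(1 \right)} \right)} = 3556 - \left(\frac{892}{779} + \frac{7 + 1}{-9 + 1}\right) = 3556 - \left(\frac{892}{779} + \frac{1}{-8} \cdot 8\right) = 3556 - \left(\frac{892}{779} - 1\right) = 3556 - \frac{113}{779} = \frac{2770011}{779}$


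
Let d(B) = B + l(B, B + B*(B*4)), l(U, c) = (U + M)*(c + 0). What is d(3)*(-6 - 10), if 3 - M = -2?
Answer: -5040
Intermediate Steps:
M = 5 (M = 3 - 1*(-2) = 3 + 2 = 5)
l(U, c) = c*(5 + U) (l(U, c) = (U + 5)*(c + 0) = (5 + U)*c = c*(5 + U))
d(B) = B + (5 + B)*(B + 4*B**2) (d(B) = B + (B + B*(B*4))*(5 + B) = B + (B + B*(4*B))*(5 + B) = B + (B + 4*B**2)*(5 + B) = B + (5 + B)*(B + 4*B**2))
d(3)*(-6 - 10) = (3*(1 + (1 + 4*3)*(5 + 3)))*(-6 - 10) = (3*(1 + (1 + 12)*8))*(-16) = (3*(1 + 13*8))*(-16) = (3*(1 + 104))*(-16) = (3*105)*(-16) = 315*(-16) = -5040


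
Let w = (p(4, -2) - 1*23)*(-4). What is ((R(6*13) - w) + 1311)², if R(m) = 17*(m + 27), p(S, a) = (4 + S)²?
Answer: 10627600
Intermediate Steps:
R(m) = 459 + 17*m (R(m) = 17*(27 + m) = 459 + 17*m)
w = -164 (w = ((4 + 4)² - 1*23)*(-4) = (8² - 23)*(-4) = (64 - 23)*(-4) = 41*(-4) = -164)
((R(6*13) - w) + 1311)² = (((459 + 17*(6*13)) - 1*(-164)) + 1311)² = (((459 + 17*78) + 164) + 1311)² = (((459 + 1326) + 164) + 1311)² = ((1785 + 164) + 1311)² = (1949 + 1311)² = 3260² = 10627600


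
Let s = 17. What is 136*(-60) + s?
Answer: -8143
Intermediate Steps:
136*(-60) + s = 136*(-60) + 17 = -8160 + 17 = -8143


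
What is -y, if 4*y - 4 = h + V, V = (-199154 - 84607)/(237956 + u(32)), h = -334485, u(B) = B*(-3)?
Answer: 79559934421/951440 ≈ 83621.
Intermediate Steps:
u(B) = -3*B
V = -283761/237860 (V = (-199154 - 84607)/(237956 - 3*32) = -283761/(237956 - 96) = -283761/237860 ≈ -1.1930)
y = -79559934421/951440 (y = 1 + (-334485 - 283761/237860)/4 = 1 + (¼)*(-79560885861/237860) = 1 - 79560885861/951440 = -79559934421/951440 ≈ -83621.)
-y = -1*(-79559934421/951440) = 79559934421/951440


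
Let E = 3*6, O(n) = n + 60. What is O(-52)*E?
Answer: 144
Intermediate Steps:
O(n) = 60 + n
E = 18
O(-52)*E = (60 - 52)*18 = 8*18 = 144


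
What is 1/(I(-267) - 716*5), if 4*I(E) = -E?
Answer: -4/14053 ≈ -0.00028464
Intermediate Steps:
I(E) = -E/4 (I(E) = (-E)/4 = -E/4)
1/(I(-267) - 716*5) = 1/(-¼*(-267) - 716*5) = 1/(267/4 - 3580) = 1/(-14053/4) = -4/14053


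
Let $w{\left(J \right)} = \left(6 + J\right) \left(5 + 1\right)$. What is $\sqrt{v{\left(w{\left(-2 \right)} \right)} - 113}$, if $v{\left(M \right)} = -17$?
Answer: $i \sqrt{130} \approx 11.402 i$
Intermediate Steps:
$w{\left(J \right)} = 36 + 6 J$ ($w{\left(J \right)} = \left(6 + J\right) 6 = 36 + 6 J$)
$\sqrt{v{\left(w{\left(-2 \right)} \right)} - 113} = \sqrt{-17 - 113} = \sqrt{-130} = i \sqrt{130}$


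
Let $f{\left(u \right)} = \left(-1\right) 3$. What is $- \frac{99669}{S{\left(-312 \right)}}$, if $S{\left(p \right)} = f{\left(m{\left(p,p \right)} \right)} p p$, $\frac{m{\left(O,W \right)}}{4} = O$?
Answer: $\frac{33223}{97344} \approx 0.34129$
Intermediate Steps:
$m{\left(O,W \right)} = 4 O$
$f{\left(u \right)} = -3$
$S{\left(p \right)} = - 3 p^{2}$ ($S{\left(p \right)} = - 3 p p = - 3 p^{2}$)
$- \frac{99669}{S{\left(-312 \right)}} = - \frac{99669}{\left(-3\right) \left(-312\right)^{2}} = - \frac{99669}{\left(-3\right) 97344} = - \frac{99669}{-292032} = \left(-99669\right) \left(- \frac{1}{292032}\right) = \frac{33223}{97344}$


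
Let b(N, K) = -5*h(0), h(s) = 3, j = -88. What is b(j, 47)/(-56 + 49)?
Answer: 15/7 ≈ 2.1429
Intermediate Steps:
b(N, K) = -15 (b(N, K) = -5*3 = -15)
b(j, 47)/(-56 + 49) = -15/(-56 + 49) = -15/(-7) = -15*(-1/7) = 15/7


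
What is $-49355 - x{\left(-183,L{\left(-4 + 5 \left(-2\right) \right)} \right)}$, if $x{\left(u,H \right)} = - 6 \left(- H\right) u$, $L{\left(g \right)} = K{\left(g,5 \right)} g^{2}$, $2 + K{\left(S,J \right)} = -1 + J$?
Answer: $381061$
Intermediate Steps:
$K{\left(S,J \right)} = -3 + J$ ($K{\left(S,J \right)} = -2 + \left(-1 + J\right) = -3 + J$)
$L{\left(g \right)} = 2 g^{2}$ ($L{\left(g \right)} = \left(-3 + 5\right) g^{2} = 2 g^{2}$)
$x{\left(u,H \right)} = 6 H u$
$-49355 - x{\left(-183,L{\left(-4 + 5 \left(-2\right) \right)} \right)} = -49355 - 6 \cdot 2 \left(-4 + 5 \left(-2\right)\right)^{2} \left(-183\right) = -49355 - 6 \cdot 2 \left(-4 - 10\right)^{2} \left(-183\right) = -49355 - 6 \cdot 2 \left(-14\right)^{2} \left(-183\right) = -49355 - 6 \cdot 2 \cdot 196 \left(-183\right) = -49355 - 6 \cdot 392 \left(-183\right) = -49355 - -430416 = -49355 + 430416 = 381061$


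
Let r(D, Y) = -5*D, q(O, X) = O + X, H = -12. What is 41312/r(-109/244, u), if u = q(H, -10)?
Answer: 10080128/545 ≈ 18496.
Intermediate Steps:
u = -22 (u = -12 - 10 = -22)
41312/r(-109/244, u) = 41312/((-(-545)/244)) = 41312/((-5*(-109/244))) = 41312/(545/244) = 41312*(244/545) = 10080128/545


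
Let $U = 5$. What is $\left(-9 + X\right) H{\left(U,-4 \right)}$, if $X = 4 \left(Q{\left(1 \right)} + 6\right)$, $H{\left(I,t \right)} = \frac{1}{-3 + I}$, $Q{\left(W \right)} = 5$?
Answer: $\frac{35}{2} \approx 17.5$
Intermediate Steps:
$X = 44$ ($X = 4 \left(5 + 6\right) = 4 \cdot 11 = 44$)
$\left(-9 + X\right) H{\left(U,-4 \right)} = \frac{-9 + 44}{-3 + 5} = \frac{35}{2}$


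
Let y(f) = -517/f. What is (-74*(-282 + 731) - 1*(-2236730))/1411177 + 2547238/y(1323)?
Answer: -4755659528272130/729578509 ≈ -6.5184e+6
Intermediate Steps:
(-74*(-282 + 731) - 1*(-2236730))/1411177 + 2547238/y(1323) = (-74*(-282 + 731) - 1*(-2236730))/1411177 + 2547238/((-517/1323)) = (-74*449 + 2236730)*(1/1411177) + 2547238/((-517*1/1323)) = (-33226 + 2236730)*(1/1411177) + 2547238/(-517/1323) = 2203504*(1/1411177) + 2547238*(-1323/517) = 2203504/1411177 - 3369995874/517 = -4755659528272130/729578509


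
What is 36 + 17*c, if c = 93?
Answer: 1617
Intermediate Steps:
36 + 17*c = 36 + 17*93 = 36 + 1581 = 1617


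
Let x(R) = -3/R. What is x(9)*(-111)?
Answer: 37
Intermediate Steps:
x(9)*(-111) = -3/9*(-111) = -3*⅑*(-111) = -⅓*(-111) = 37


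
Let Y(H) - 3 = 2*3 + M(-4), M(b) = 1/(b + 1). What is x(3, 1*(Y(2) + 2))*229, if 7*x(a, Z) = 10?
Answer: 2290/7 ≈ 327.14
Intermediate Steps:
M(b) = 1/(1 + b)
Y(H) = 26/3 (Y(H) = 3 + (2*3 + 1/(1 - 4)) = 3 + (6 + 1/(-3)) = 3 + (6 - ⅓) = 3 + 17/3 = 26/3)
x(a, Z) = 10/7 (x(a, Z) = (⅐)*10 = 10/7)
x(3, 1*(Y(2) + 2))*229 = (10/7)*229 = 2290/7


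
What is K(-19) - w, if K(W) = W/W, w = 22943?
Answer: -22942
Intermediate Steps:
K(W) = 1
K(-19) - w = 1 - 1*22943 = 1 - 22943 = -22942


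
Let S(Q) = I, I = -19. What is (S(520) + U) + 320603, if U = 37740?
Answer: 358324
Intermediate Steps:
S(Q) = -19
(S(520) + U) + 320603 = (-19 + 37740) + 320603 = 37721 + 320603 = 358324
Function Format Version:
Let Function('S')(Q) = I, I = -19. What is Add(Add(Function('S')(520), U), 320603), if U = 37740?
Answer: 358324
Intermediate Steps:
Function('S')(Q) = -19
Add(Add(Function('S')(520), U), 320603) = Add(Add(-19, 37740), 320603) = Add(37721, 320603) = 358324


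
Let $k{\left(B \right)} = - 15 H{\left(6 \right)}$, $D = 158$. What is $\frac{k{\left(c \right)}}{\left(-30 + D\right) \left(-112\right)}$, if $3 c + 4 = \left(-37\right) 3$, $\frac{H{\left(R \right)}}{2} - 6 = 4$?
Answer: $\frac{75}{3584} \approx 0.020926$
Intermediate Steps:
$H{\left(R \right)} = 20$ ($H{\left(R \right)} = 12 + 2 \cdot 4 = 12 + 8 = 20$)
$c = - \frac{115}{3}$ ($c = - \frac{4}{3} + \frac{\left(-37\right) 3}{3} = - \frac{4}{3} + \frac{1}{3} \left(-111\right) = - \frac{4}{3} - 37 = - \frac{115}{3} \approx -38.333$)
$k{\left(B \right)} = -300$ ($k{\left(B \right)} = \left(-15\right) 20 = -300$)
$\frac{k{\left(c \right)}}{\left(-30 + D\right) \left(-112\right)} = - \frac{300}{\left(-30 + 158\right) \left(-112\right)} = - \frac{300}{128 \left(-112\right)} = - \frac{300}{-14336} = \left(-300\right) \left(- \frac{1}{14336}\right) = \frac{75}{3584}$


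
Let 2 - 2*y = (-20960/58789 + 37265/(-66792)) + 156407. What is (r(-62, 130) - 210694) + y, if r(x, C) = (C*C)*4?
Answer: -1737897524252179/7853269776 ≈ -2.2130e+5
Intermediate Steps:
r(x, C) = 4*C² (r(x, C) = C²*4 = 4*C²)
y = -614141738925235/7853269776 (y = 1 - ((-20960/58789 + 37265/(-66792)) + 156407)/2 = 1 - ((-20960*1/58789 + 37265*(-1/66792)) + 156407)/2 = 1 - ((-20960/58789 - 37265/66792) + 156407)/2 = 1 - (-3590732405/3926634888 + 156407)/2 = 1 - ½*614149592195011/3926634888 = 1 - 614149592195011/7853269776 = -614141738925235/7853269776 ≈ -78202.)
(r(-62, 130) - 210694) + y = (4*130² - 210694) - 614141738925235/7853269776 = (4*16900 - 210694) - 614141738925235/7853269776 = (67600 - 210694) - 614141738925235/7853269776 = -143094 - 614141738925235/7853269776 = -1737897524252179/7853269776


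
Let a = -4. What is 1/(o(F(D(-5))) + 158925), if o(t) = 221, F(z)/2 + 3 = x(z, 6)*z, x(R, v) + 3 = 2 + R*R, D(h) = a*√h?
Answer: 1/159146 ≈ 6.2835e-6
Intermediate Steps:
D(h) = -4*√h
x(R, v) = -1 + R² (x(R, v) = -3 + (2 + R*R) = -3 + (2 + R²) = -1 + R²)
F(z) = -6 + 2*z*(-1 + z²) (F(z) = -6 + 2*((-1 + z²)*z) = -6 + 2*(z*(-1 + z²)) = -6 + 2*z*(-1 + z²))
1/(o(F(D(-5))) + 158925) = 1/(221 + 158925) = 1/159146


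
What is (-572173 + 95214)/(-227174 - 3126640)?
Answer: 476959/3353814 ≈ 0.14221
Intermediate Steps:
(-572173 + 95214)/(-227174 - 3126640) = -476959/(-3353814) = -476959*(-1/3353814) = 476959/3353814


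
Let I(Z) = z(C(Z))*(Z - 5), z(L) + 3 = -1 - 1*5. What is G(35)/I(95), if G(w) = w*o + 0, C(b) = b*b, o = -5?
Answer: 35/162 ≈ 0.21605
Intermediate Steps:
C(b) = b**2
z(L) = -9 (z(L) = -3 + (-1 - 1*5) = -3 + (-1 - 5) = -3 - 6 = -9)
G(w) = -5*w (G(w) = w*(-5) + 0 = -5*w + 0 = -5*w)
I(Z) = 45 - 9*Z (I(Z) = -9*(Z - 5) = -9*(-5 + Z) = 45 - 9*Z)
G(35)/I(95) = (-5*35)/(45 - 9*95) = -175/(45 - 855) = -175/(-810) = -175*(-1/810) = 35/162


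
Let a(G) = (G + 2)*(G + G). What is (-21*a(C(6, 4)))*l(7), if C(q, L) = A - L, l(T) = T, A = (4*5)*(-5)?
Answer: -3118752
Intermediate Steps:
A = -100 (A = 20*(-5) = -100)
C(q, L) = -100 - L
a(G) = 2*G*(2 + G) (a(G) = (2 + G)*(2*G) = 2*G*(2 + G))
(-21*a(C(6, 4)))*l(7) = -42*(-100 - 1*4)*(2 + (-100 - 1*4))*7 = -42*(-100 - 4)*(2 + (-100 - 4))*7 = -42*(-104)*(2 - 104)*7 = -42*(-104)*(-102)*7 = -21*21216*7 = -445536*7 = -3118752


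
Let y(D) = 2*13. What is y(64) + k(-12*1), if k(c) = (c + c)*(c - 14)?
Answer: 650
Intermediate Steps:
y(D) = 26
k(c) = 2*c*(-14 + c) (k(c) = (2*c)*(-14 + c) = 2*c*(-14 + c))
y(64) + k(-12*1) = 26 + 2*(-12*1)*(-14 - 12*1) = 26 + 2*(-12)*(-14 - 12) = 26 + 2*(-12)*(-26) = 26 + 624 = 650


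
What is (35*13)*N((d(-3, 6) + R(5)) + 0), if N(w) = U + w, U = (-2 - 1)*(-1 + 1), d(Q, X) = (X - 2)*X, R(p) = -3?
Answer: 9555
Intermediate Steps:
d(Q, X) = X*(-2 + X) (d(Q, X) = (-2 + X)*X = X*(-2 + X))
U = 0 (U = -3*0 = 0)
N(w) = w (N(w) = 0 + w = w)
(35*13)*N((d(-3, 6) + R(5)) + 0) = (35*13)*((6*(-2 + 6) - 3) + 0) = 455*((6*4 - 3) + 0) = 455*((24 - 3) + 0) = 455*(21 + 0) = 455*21 = 9555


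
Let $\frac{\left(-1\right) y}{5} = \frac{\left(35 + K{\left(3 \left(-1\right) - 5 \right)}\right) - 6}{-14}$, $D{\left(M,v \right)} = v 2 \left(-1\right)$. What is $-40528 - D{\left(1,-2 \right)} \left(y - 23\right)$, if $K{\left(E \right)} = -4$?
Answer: $- \frac{283302}{7} \approx -40472.0$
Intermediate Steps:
$D{\left(M,v \right)} = - 2 v$ ($D{\left(M,v \right)} = 2 v \left(-1\right) = - 2 v$)
$y = \frac{125}{14}$ ($y = - 5 \frac{\left(35 - 4\right) - 6}{-14} = - 5 \left(31 - 6\right) \left(- \frac{1}{14}\right) = - 5 \cdot 25 \left(- \frac{1}{14}\right) = \left(-5\right) \left(- \frac{25}{14}\right) = \frac{125}{14} \approx 8.9286$)
$-40528 - D{\left(1,-2 \right)} \left(y - 23\right) = -40528 - \left(-2\right) \left(-2\right) \left(\frac{125}{14} - 23\right) = -40528 - 4 \left(- \frac{197}{14}\right) = -40528 - - \frac{394}{7} = -40528 + \frac{394}{7} = - \frac{283302}{7}$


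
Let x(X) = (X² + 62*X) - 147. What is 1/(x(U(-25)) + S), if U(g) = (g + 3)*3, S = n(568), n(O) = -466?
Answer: -1/349 ≈ -0.0028653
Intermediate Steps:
S = -466
U(g) = 9 + 3*g (U(g) = (3 + g)*3 = 9 + 3*g)
x(X) = -147 + X² + 62*X
1/(x(U(-25)) + S) = 1/((-147 + (9 + 3*(-25))² + 62*(9 + 3*(-25))) - 466) = 1/((-147 + (9 - 75)² + 62*(9 - 75)) - 466) = 1/((-147 + (-66)² + 62*(-66)) - 466) = 1/((-147 + 4356 - 4092) - 466) = 1/(117 - 466) = 1/(-349) = -1/349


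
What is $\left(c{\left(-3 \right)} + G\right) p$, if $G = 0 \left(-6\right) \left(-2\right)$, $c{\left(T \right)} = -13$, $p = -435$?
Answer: $5655$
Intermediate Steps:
$G = 0$ ($G = 0 \left(-2\right) = 0$)
$\left(c{\left(-3 \right)} + G\right) p = \left(-13 + 0\right) \left(-435\right) = \left(-13\right) \left(-435\right) = 5655$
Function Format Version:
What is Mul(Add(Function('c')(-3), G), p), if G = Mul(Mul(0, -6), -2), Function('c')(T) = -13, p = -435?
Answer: 5655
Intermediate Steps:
G = 0 (G = Mul(0, -2) = 0)
Mul(Add(Function('c')(-3), G), p) = Mul(Add(-13, 0), -435) = Mul(-13, -435) = 5655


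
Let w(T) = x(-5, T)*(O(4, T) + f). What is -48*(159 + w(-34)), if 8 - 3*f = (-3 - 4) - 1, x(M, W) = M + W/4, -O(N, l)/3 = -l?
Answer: -70272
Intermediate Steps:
O(N, l) = 3*l (O(N, l) = -(-3)*l = 3*l)
x(M, W) = M + W/4 (x(M, W) = M + W*(¼) = M + W/4)
f = 16/3 (f = 8/3 - ((-3 - 4) - 1)/3 = 8/3 - (-7 - 1)/3 = 8/3 - ⅓*(-8) = 8/3 + 8/3 = 16/3 ≈ 5.3333)
w(T) = (-5 + T/4)*(16/3 + 3*T) (w(T) = (-5 + T/4)*(3*T + 16/3) = (-5 + T/4)*(16/3 + 3*T))
-48*(159 + w(-34)) = -48*(159 + (-20 - 34)*(16 + 9*(-34))/12) = -48*(159 + (1/12)*(-54)*(16 - 306)) = -48*(159 + (1/12)*(-54)*(-290)) = -48*(159 + 1305) = -48*1464 = -70272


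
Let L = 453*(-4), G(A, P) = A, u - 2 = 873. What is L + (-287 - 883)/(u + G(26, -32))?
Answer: -1633782/901 ≈ -1813.3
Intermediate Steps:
u = 875 (u = 2 + 873 = 875)
L = -1812
L + (-287 - 883)/(u + G(26, -32)) = -1812 + (-287 - 883)/(875 + 26) = -1812 - 1170/901 = -1633782/901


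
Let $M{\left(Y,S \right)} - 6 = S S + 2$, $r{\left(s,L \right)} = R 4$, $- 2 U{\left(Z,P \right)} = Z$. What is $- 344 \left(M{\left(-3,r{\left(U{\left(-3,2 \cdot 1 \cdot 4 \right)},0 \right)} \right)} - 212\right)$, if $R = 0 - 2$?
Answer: $48160$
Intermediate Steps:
$R = -2$ ($R = 0 - 2 = -2$)
$U{\left(Z,P \right)} = - \frac{Z}{2}$
$r{\left(s,L \right)} = -8$ ($r{\left(s,L \right)} = \left(-2\right) 4 = -8$)
$M{\left(Y,S \right)} = 8 + S^{2}$ ($M{\left(Y,S \right)} = 6 + \left(S S + 2\right) = 6 + \left(S^{2} + 2\right) = 6 + \left(2 + S^{2}\right) = 8 + S^{2}$)
$- 344 \left(M{\left(-3,r{\left(U{\left(-3,2 \cdot 1 \cdot 4 \right)},0 \right)} \right)} - 212\right) = - 344 \left(\left(8 + \left(-8\right)^{2}\right) - 212\right) = - 344 \left(\left(8 + 64\right) - 212\right) = - 344 \left(72 - 212\right) = \left(-344\right) \left(-140\right) = 48160$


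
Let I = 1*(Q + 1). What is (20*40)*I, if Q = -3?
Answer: -1600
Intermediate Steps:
I = -2 (I = 1*(-3 + 1) = 1*(-2) = -2)
(20*40)*I = (20*40)*(-2) = 800*(-2) = -1600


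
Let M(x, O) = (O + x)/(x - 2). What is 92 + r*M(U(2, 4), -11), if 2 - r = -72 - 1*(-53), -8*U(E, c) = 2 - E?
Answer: 415/2 ≈ 207.50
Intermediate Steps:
U(E, c) = -¼ + E/8 (U(E, c) = -(2 - E)/8 = -¼ + E/8)
r = 21 (r = 2 - (-72 - 1*(-53)) = 2 - (-72 + 53) = 2 - 1*(-19) = 2 + 19 = 21)
M(x, O) = (O + x)/(-2 + x)
92 + r*M(U(2, 4), -11) = 92 + 21*((-11 + (-¼ + (⅛)*2))/(-2 + (-¼ + (⅛)*2))) = 92 + 21*((-11 + (-¼ + ¼))/(-2 + (-¼ + ¼))) = 92 + 21*((-11 + 0)/(-2 + 0)) = 92 + 21*(-11/(-2)) = 92 + 21*(-½*(-11)) = 92 + 21*(11/2) = 92 + 231/2 = 415/2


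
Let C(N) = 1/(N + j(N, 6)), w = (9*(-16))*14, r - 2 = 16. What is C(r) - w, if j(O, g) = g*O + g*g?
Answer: 326593/162 ≈ 2016.0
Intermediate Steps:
r = 18 (r = 2 + 16 = 18)
w = -2016 (w = -144*14 = -2016)
j(O, g) = g² + O*g (j(O, g) = O*g + g² = g² + O*g)
C(N) = 1/(36 + 7*N) (C(N) = 1/(N + 6*(N + 6)) = 1/(N + 6*(6 + N)) = 1/(N + (36 + 6*N)) = 1/(36 + 7*N))
C(r) - w = 1/(36 + 7*18) - 1*(-2016) = 1/(36 + 126) + 2016 = 1/162 + 2016 = 326593/162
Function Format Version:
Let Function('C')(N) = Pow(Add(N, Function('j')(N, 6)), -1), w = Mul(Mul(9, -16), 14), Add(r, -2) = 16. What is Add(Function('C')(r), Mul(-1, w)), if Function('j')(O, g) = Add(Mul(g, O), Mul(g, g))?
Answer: Rational(326593, 162) ≈ 2016.0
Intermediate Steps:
r = 18 (r = Add(2, 16) = 18)
w = -2016 (w = Mul(-144, 14) = -2016)
Function('j')(O, g) = Add(Pow(g, 2), Mul(O, g)) (Function('j')(O, g) = Add(Mul(O, g), Pow(g, 2)) = Add(Pow(g, 2), Mul(O, g)))
Function('C')(N) = Pow(Add(36, Mul(7, N)), -1) (Function('C')(N) = Pow(Add(N, Mul(6, Add(N, 6))), -1) = Pow(Add(N, Mul(6, Add(6, N))), -1) = Pow(Add(N, Add(36, Mul(6, N))), -1) = Pow(Add(36, Mul(7, N)), -1))
Add(Function('C')(r), Mul(-1, w)) = Add(Pow(Add(36, Mul(7, 18)), -1), Mul(-1, -2016)) = Add(Pow(Add(36, 126), -1), 2016) = Add(Pow(162, -1), 2016) = Add(Rational(1, 162), 2016) = Rational(326593, 162)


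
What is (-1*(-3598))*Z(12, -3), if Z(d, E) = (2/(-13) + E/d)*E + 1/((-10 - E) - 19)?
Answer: 109739/26 ≈ 4220.7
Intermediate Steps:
Z(d, E) = 1/(-29 - E) + E*(-2/13 + E/d) (Z(d, E) = (2*(-1/13) + E/d)*E + 1/(-29 - E) = (-2/13 + E/d)*E + 1/(-29 - E) = E*(-2/13 + E/d) + 1/(-29 - E) = 1/(-29 - E) + E*(-2/13 + E/d))
(-1*(-3598))*Z(12, -3) = (-1*(-3598))*(((-3)³ - 1*12 + 29*(-3)² - 58/13*(-3)*12 - 2/13*12*(-3)²)/(12*(29 - 3))) = 3598*((1/12)*(-27 - 12 + 29*9 + 2088/13 - 2/13*12*9)/26) = 3598*((1/12)*(1/26)*(-27 - 12 + 261 + 2088/13 - 216/13)) = 3598*((1/12)*(1/26)*366) = 3598*(61/52) = 109739/26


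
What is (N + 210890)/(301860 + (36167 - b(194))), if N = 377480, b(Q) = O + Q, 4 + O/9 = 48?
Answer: 588370/337437 ≈ 1.7436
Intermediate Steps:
O = 396 (O = -36 + 9*48 = -36 + 432 = 396)
b(Q) = 396 + Q
(N + 210890)/(301860 + (36167 - b(194))) = (377480 + 210890)/(301860 + (36167 - (396 + 194))) = 588370/(301860 + (36167 - 1*590)) = 588370/(301860 + (36167 - 590)) = 588370/(301860 + 35577) = 588370/337437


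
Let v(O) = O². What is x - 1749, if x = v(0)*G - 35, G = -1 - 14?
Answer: -1784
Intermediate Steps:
G = -15
x = -35 (x = 0²*(-15) - 35 = 0*(-15) - 35 = 0 - 35 = -35)
x - 1749 = -35 - 1749 = -1784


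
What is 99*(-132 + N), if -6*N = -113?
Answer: -22407/2 ≈ -11204.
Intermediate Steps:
N = 113/6 (N = -⅙*(-113) = 113/6 ≈ 18.833)
99*(-132 + N) = 99*(-132 + 113/6) = 99*(-679/6) = -22407/2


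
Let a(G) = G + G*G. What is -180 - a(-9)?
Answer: -252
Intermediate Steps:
a(G) = G + G²
-180 - a(-9) = -180 - (-9)*(1 - 9) = -180 - (-9)*(-8) = -180 - 1*72 = -180 - 72 = -252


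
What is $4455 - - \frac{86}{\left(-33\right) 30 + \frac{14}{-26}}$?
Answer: $\frac{57365917}{12877} \approx 4454.9$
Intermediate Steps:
$4455 - - \frac{86}{\left(-33\right) 30 + \frac{14}{-26}} = 4455 - - \frac{86}{-990 + 14 \left(- \frac{1}{26}\right)} = 4455 - - \frac{86}{-990 - \frac{7}{13}} = 4455 - - \frac{86}{- \frac{12877}{13}} = 4455 - \left(-86\right) \left(- \frac{13}{12877}\right) = 4455 - \frac{1118}{12877} = \frac{57365917}{12877}$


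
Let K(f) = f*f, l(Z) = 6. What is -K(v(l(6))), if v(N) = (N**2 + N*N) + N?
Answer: -6084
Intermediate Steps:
v(N) = N + 2*N**2 (v(N) = (N**2 + N**2) + N = 2*N**2 + N = N + 2*N**2)
K(f) = f**2
-K(v(l(6))) = -(6*(1 + 2*6))**2 = -(6*(1 + 12))**2 = -(6*13)**2 = -1*78**2 = -1*6084 = -6084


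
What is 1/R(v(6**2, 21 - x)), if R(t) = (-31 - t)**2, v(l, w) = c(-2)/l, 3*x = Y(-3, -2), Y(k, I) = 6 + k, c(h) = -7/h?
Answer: 5184/5013121 ≈ 0.0010341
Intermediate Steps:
x = 1 (x = (6 - 3)/3 = (1/3)*3 = 1)
v(l, w) = 7/(2*l) (v(l, w) = (-7/(-2))/l = (-7*(-1/2))/l = 7/(2*l))
1/R(v(6**2, 21 - x)) = 1/((31 + 7/(2*(6**2)))**2) = 1/((31 + (7/2)/36)**2) = 1/((31 + (7/2)*(1/36))**2) = 1/((31 + 7/72)**2) = 1/((2239/72)**2) = 1/(5013121/5184) = 5184/5013121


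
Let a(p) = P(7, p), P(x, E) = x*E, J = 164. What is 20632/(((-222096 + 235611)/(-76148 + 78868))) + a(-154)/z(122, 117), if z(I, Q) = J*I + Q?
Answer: 1898119514/457125 ≈ 4152.3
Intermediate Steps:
z(I, Q) = Q + 164*I (z(I, Q) = 164*I + Q = Q + 164*I)
P(x, E) = E*x
a(p) = 7*p (a(p) = p*7 = 7*p)
20632/(((-222096 + 235611)/(-76148 + 78868))) + a(-154)/z(122, 117) = 20632/(((-222096 + 235611)/(-76148 + 78868))) + (7*(-154))/(117 + 164*122) = 20632/((13515/2720)) - 1078/(117 + 20008) = 20632/((13515*(1/2720))) - 1078/20125 = 20632/(159/32) - 1078*1/20125 = 20632*(32/159) - 154/2875 = 660224/159 - 154/2875 = 1898119514/457125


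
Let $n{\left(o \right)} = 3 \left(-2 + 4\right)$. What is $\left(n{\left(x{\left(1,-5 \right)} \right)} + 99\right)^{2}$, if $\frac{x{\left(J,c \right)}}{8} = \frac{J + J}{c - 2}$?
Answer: $11025$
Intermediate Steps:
$x{\left(J,c \right)} = \frac{16 J}{-2 + c}$ ($x{\left(J,c \right)} = 8 \frac{J + J}{c - 2} = 8 \frac{2 J}{-2 + c} = \frac{16 J}{-2 + c}$)
$n{\left(o \right)} = 6$ ($n{\left(o \right)} = 3 \cdot 2 = 6$)
$\left(n{\left(x{\left(1,-5 \right)} \right)} + 99\right)^{2} = \left(6 + 99\right)^{2} = 105^{2} = 11025$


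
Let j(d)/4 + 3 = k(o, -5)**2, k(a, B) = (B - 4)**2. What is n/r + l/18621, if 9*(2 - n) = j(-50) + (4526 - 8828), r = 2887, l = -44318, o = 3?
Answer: -173281994/53758827 ≈ -3.2233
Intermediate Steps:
k(a, B) = (-4 + B)**2
j(d) = 26232 (j(d) = -12 + 4*((-4 - 5)**2)**2 = -12 + 4*((-9)**2)**2 = -12 + 4*81**2 = -12 + 4*6561 = -12 + 26244 = 26232)
n = -7304/3 (n = 2 - (26232 + (4526 - 8828))/9 = 2 - (26232 - 4302)/9 = 2 - 1/9*21930 = 2 - 7310/3 = -7304/3 ≈ -2434.7)
n/r + l/18621 = -7304/3/2887 - 44318/18621 = -7304/3*1/2887 - 44318*1/18621 = -7304/8661 - 44318/18621 = -173281994/53758827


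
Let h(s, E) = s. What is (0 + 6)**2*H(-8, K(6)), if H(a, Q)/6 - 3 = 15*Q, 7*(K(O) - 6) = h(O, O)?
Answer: 160056/7 ≈ 22865.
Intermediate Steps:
K(O) = 6 + O/7
H(a, Q) = 18 + 90*Q (H(a, Q) = 18 + 6*(15*Q) = 18 + 90*Q)
(0 + 6)**2*H(-8, K(6)) = (0 + 6)**2*(18 + 90*(6 + (1/7)*6)) = 6**2*(18 + 90*(6 + 6/7)) = 36*(18 + 90*(48/7)) = 36*(18 + 4320/7) = 36*(4446/7) = 160056/7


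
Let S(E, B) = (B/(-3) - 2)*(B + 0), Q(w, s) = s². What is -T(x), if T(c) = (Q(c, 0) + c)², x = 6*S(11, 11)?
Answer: -139876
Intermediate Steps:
S(E, B) = B*(-2 - B/3) (S(E, B) = (B*(-⅓) - 2)*B = (-B/3 - 2)*B = (-2 - B/3)*B = B*(-2 - B/3))
x = -374 (x = 6*(-⅓*11*(6 + 11)) = 6*(-⅓*11*17) = 6*(-187/3) = -374)
T(c) = c² (T(c) = (0² + c)² = (0 + c)² = c²)
-T(x) = -1*(-374)² = -1*139876 = -139876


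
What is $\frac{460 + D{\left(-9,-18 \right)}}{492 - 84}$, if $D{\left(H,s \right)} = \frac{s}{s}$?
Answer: $\frac{461}{408} \approx 1.1299$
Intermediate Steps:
$D{\left(H,s \right)} = 1$
$\frac{460 + D{\left(-9,-18 \right)}}{492 - 84} = \frac{460 + 1}{492 - 84} = \frac{461}{408}$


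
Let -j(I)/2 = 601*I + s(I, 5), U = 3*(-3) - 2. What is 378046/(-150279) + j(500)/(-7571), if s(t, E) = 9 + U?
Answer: 87454891618/1137762309 ≈ 76.866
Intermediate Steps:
U = -11 (U = -9 - 2 = -11)
s(t, E) = -2 (s(t, E) = 9 - 11 = -2)
j(I) = 4 - 1202*I (j(I) = -2*(601*I - 2) = -2*(-2 + 601*I) = 4 - 1202*I)
378046/(-150279) + j(500)/(-7571) = 378046/(-150279) + (4 - 1202*500)/(-7571) = 378046*(-1/150279) + (4 - 601000)*(-1/7571) = -378046/150279 - 600996*(-1/7571) = -378046/150279 + 600996/7571 = 87454891618/1137762309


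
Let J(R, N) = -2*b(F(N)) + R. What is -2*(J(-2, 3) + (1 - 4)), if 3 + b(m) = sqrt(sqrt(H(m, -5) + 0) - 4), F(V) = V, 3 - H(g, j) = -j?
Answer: -2 + 4*sqrt(-4 + I*sqrt(2)) ≈ -0.60676 + 8.1204*I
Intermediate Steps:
H(g, j) = 3 + j (H(g, j) = 3 - (-1)*j = 3 + j)
b(m) = -3 + sqrt(-4 + I*sqrt(2)) (b(m) = -3 + sqrt(sqrt((3 - 5) + 0) - 4) = -3 + sqrt(sqrt(-2 + 0) - 4) = -3 + sqrt(sqrt(-2) - 4) = -3 + sqrt(I*sqrt(2) - 4) = -3 + sqrt(-4 + I*sqrt(2)))
J(R, N) = 6 + R - 2*sqrt(-4 + I*sqrt(2)) (J(R, N) = -2*(-3 + sqrt(-4 + I*sqrt(2))) + R = (6 - 2*sqrt(-4 + I*sqrt(2))) + R = 6 + R - 2*sqrt(-4 + I*sqrt(2)))
-2*(J(-2, 3) + (1 - 4)) = -2*((6 - 2 - 2*sqrt(-4 + I*sqrt(2))) + (1 - 4)) = -2*((4 - 2*sqrt(-4 + I*sqrt(2))) - 3) = -2*(1 - 2*sqrt(-4 + I*sqrt(2))) = -2 + 4*sqrt(-4 + I*sqrt(2))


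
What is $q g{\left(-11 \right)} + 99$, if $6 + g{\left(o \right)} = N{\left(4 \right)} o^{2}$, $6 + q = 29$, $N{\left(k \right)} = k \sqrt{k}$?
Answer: $22225$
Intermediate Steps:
$N{\left(k \right)} = k^{\frac{3}{2}}$
$q = 23$ ($q = -6 + 29 = 23$)
$g{\left(o \right)} = -6 + 8 o^{2}$ ($g{\left(o \right)} = -6 + 4^{\frac{3}{2}} o^{2} = -6 + 8 o^{2}$)
$q g{\left(-11 \right)} + 99 = 23 \left(-6 + 8 \left(-11\right)^{2}\right) + 99 = 23 \left(-6 + 8 \cdot 121\right) + 99 = 23 \left(-6 + 968\right) + 99 = 23 \cdot 962 + 99 = 22126 + 99 = 22225$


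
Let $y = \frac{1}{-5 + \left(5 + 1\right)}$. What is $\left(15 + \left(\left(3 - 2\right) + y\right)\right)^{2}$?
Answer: $289$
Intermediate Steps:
$y = 1$ ($y = \frac{1}{-5 + 6} = 1^{-1} = 1$)
$\left(15 + \left(\left(3 - 2\right) + y\right)\right)^{2} = \left(15 + \left(\left(3 - 2\right) + 1\right)\right)^{2} = \left(15 + \left(1 + 1\right)\right)^{2} = \left(15 + 2\right)^{2} = 17^{2} = 289$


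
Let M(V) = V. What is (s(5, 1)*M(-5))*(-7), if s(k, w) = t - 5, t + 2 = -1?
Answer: -280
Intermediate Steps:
t = -3 (t = -2 - 1 = -3)
s(k, w) = -8 (s(k, w) = -3 - 5 = -8)
(s(5, 1)*M(-5))*(-7) = -8*(-5)*(-7) = 40*(-7) = -280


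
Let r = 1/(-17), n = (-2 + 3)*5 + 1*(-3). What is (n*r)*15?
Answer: -30/17 ≈ -1.7647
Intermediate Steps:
n = 2 (n = 1*5 - 3 = 5 - 3 = 2)
r = -1/17 ≈ -0.058824
(n*r)*15 = (2*(-1/17))*15 = -2/17*15 = -30/17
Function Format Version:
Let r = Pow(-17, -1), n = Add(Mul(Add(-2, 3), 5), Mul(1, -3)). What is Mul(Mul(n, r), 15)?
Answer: Rational(-30, 17) ≈ -1.7647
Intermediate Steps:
n = 2 (n = Add(Mul(1, 5), -3) = Add(5, -3) = 2)
r = Rational(-1, 17) ≈ -0.058824
Mul(Mul(n, r), 15) = Mul(Mul(2, Rational(-1, 17)), 15) = Mul(Rational(-2, 17), 15) = Rational(-30, 17)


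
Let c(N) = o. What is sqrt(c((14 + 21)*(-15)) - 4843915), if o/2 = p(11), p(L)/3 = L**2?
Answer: I*sqrt(4843189) ≈ 2200.7*I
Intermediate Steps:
p(L) = 3*L**2
o = 726 (o = 2*(3*11**2) = 2*(3*121) = 2*363 = 726)
c(N) = 726
sqrt(c((14 + 21)*(-15)) - 4843915) = sqrt(726 - 4843915) = sqrt(-4843189) = I*sqrt(4843189)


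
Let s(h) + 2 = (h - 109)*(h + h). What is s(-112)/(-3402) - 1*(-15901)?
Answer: 27022850/1701 ≈ 15886.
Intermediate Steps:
s(h) = -2 + 2*h*(-109 + h) (s(h) = -2 + (h - 109)*(h + h) = -2 + (-109 + h)*(2*h) = -2 + 2*h*(-109 + h))
s(-112)/(-3402) - 1*(-15901) = (-2 - 218*(-112) + 2*(-112)**2)/(-3402) - 1*(-15901) = (-2 + 24416 + 2*12544)*(-1/3402) + 15901 = (-2 + 24416 + 25088)*(-1/3402) + 15901 = 49502*(-1/3402) + 15901 = -24751/1701 + 15901 = 27022850/1701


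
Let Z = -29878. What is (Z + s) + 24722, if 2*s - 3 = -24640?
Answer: -34949/2 ≈ -17475.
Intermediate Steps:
s = -24637/2 (s = 3/2 + (1/2)*(-24640) = 3/2 - 12320 = -24637/2 ≈ -12319.)
(Z + s) + 24722 = (-29878 - 24637/2) + 24722 = -84393/2 + 24722 = -34949/2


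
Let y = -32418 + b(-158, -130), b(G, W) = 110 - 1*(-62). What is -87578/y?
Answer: 43789/16123 ≈ 2.7159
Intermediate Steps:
b(G, W) = 172 (b(G, W) = 110 + 62 = 172)
y = -32246 (y = -32418 + 172 = -32246)
-87578/y = -87578/(-32246) = -87578*(-1/32246) = 43789/16123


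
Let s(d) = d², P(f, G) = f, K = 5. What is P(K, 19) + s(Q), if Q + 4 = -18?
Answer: 489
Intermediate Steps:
Q = -22 (Q = -4 - 18 = -22)
P(K, 19) + s(Q) = 5 + (-22)² = 5 + 484 = 489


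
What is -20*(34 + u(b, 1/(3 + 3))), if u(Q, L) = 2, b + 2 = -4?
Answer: -720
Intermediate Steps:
b = -6 (b = -2 - 4 = -6)
-20*(34 + u(b, 1/(3 + 3))) = -20*(34 + 2) = -20*36 = -720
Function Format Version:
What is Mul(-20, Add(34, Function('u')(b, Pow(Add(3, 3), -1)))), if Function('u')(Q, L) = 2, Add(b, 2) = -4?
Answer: -720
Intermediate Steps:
b = -6 (b = Add(-2, -4) = -6)
Mul(-20, Add(34, Function('u')(b, Pow(Add(3, 3), -1)))) = Mul(-20, Add(34, 2)) = Mul(-20, 36) = -720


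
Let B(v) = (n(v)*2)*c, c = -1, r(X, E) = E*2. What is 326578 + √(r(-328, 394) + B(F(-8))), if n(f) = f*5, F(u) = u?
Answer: 326578 + 2*√217 ≈ 3.2661e+5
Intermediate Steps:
r(X, E) = 2*E
n(f) = 5*f
B(v) = -10*v (B(v) = ((5*v)*2)*(-1) = (10*v)*(-1) = -10*v)
326578 + √(r(-328, 394) + B(F(-8))) = 326578 + √(2*394 - 10*(-8)) = 326578 + √(788 + 80) = 326578 + √868 = 326578 + 2*√217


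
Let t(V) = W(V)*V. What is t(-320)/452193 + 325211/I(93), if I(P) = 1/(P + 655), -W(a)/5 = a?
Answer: 109999486504804/452193 ≈ 2.4326e+8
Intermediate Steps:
W(a) = -5*a
I(P) = 1/(655 + P)
t(V) = -5*V² (t(V) = (-5*V)*V = -5*V²)
t(-320)/452193 + 325211/I(93) = -5*(-320)²/452193 + 325211/(1/(655 + 93)) = -5*102400*(1/452193) + 325211/(1/748) = -512000*1/452193 + 325211/(1/748) = -512000/452193 + 325211*748 = -512000/452193 + 243257828 = 109999486504804/452193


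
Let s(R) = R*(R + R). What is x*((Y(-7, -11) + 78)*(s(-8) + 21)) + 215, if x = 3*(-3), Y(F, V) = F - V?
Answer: -109747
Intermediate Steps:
s(R) = 2*R**2 (s(R) = R*(2*R) = 2*R**2)
x = -9
x*((Y(-7, -11) + 78)*(s(-8) + 21)) + 215 = -9*((-7 - 1*(-11)) + 78)*(2*(-8)**2 + 21) + 215 = -9*((-7 + 11) + 78)*(2*64 + 21) + 215 = -9*(4 + 78)*(128 + 21) + 215 = -738*149 + 215 = -9*12218 + 215 = -109962 + 215 = -109747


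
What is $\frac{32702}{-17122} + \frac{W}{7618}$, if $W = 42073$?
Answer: $\frac{235625035}{65217698} \approx 3.6129$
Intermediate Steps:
$\frac{32702}{-17122} + \frac{W}{7618} = \frac{32702}{-17122} + \frac{42073}{7618} = 32702 \left(- \frac{1}{17122}\right) + 42073 \cdot \frac{1}{7618} = - \frac{16351}{8561} + \frac{42073}{7618} = \frac{235625035}{65217698}$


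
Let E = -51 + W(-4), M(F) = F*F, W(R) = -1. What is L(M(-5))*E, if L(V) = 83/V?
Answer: -4316/25 ≈ -172.64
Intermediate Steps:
M(F) = F²
E = -52 (E = -51 - 1 = -52)
L(M(-5))*E = (83/((-5)²))*(-52) = (83/25)*(-52) = -4316/25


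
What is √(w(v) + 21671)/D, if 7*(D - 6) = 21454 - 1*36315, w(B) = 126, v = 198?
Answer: -√21797/2117 ≈ -0.069739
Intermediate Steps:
D = -2117 (D = 6 + (21454 - 1*36315)/7 = 6 + (21454 - 36315)/7 = 6 + (⅐)*(-14861) = 6 - 2123 = -2117)
√(w(v) + 21671)/D = √(126 + 21671)/(-2117) = √21797*(-1/2117) = -√21797/2117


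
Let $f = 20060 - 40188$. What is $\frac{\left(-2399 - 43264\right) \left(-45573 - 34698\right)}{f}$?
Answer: $- \frac{3665414673}{20128} \approx -1.8211 \cdot 10^{5}$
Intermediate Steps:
$f = -20128$ ($f = 20060 - 40188 = -20128$)
$\frac{\left(-2399 - 43264\right) \left(-45573 - 34698\right)}{f} = \frac{\left(-2399 - 43264\right) \left(-45573 - 34698\right)}{-20128} = \left(-45663\right) \left(-80271\right) \left(- \frac{1}{20128}\right) = 3665414673 \left(- \frac{1}{20128}\right) = - \frac{3665414673}{20128}$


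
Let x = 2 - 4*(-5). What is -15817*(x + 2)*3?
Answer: -1138824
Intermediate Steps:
x = 22 (x = 2 + 20 = 22)
-15817*(x + 2)*3 = -15817*(22 + 2)*3 = -379608*3 = -15817*72 = -1138824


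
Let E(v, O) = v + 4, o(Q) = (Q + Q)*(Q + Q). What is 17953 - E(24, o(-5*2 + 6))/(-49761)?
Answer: 893359261/49761 ≈ 17953.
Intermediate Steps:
o(Q) = 4*Q² (o(Q) = (2*Q)*(2*Q) = 4*Q²)
E(v, O) = 4 + v
17953 - E(24, o(-5*2 + 6))/(-49761) = 17953 - (4 + 24)/(-49761) = 17953 - 28*(-1)/49761 = 17953 - 1*(-28/49761) = 17953 + 28/49761 = 893359261/49761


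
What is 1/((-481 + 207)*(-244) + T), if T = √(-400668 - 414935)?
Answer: 66856/4470540339 - I*√815603/4470540339 ≈ 1.4955e-5 - 2.0201e-7*I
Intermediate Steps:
T = I*√815603 (T = √(-815603) = I*√815603 ≈ 903.11*I)
1/((-481 + 207)*(-244) + T) = 1/((-481 + 207)*(-244) + I*√815603) = 1/(-274*(-244) + I*√815603) = 1/(66856 + I*√815603)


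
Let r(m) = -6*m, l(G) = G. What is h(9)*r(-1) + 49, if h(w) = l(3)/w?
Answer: 51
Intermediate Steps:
h(w) = 3/w
h(9)*r(-1) + 49 = (3/9)*(-6*(-1)) + 49 = (3*(⅑))*6 + 49 = (⅓)*6 + 49 = 2 + 49 = 51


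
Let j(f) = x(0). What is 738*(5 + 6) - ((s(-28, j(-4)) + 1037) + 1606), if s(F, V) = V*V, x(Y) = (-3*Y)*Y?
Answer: 5475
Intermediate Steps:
x(Y) = -3*Y**2
j(f) = 0 (j(f) = -3*0**2 = -3*0 = 0)
s(F, V) = V**2
738*(5 + 6) - ((s(-28, j(-4)) + 1037) + 1606) = 738*(5 + 6) - ((0**2 + 1037) + 1606) = 738*11 - ((0 + 1037) + 1606) = 8118 - (1037 + 1606) = 8118 - 1*2643 = 8118 - 2643 = 5475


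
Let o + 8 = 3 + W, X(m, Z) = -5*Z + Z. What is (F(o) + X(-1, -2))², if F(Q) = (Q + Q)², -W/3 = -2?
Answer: 144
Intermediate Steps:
W = 6 (W = -3*(-2) = 6)
X(m, Z) = -4*Z
o = 1 (o = -8 + (3 + 6) = -8 + 9 = 1)
F(Q) = 4*Q² (F(Q) = (2*Q)² = 4*Q²)
(F(o) + X(-1, -2))² = (4*1² - 4*(-2))² = (4*1 + 8)² = (4 + 8)² = 12² = 144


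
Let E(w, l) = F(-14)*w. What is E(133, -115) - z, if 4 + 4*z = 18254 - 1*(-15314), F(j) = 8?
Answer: -7327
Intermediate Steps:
z = 8391 (z = -1 + (18254 - 1*(-15314))/4 = -1 + (18254 + 15314)/4 = -1 + (1/4)*33568 = -1 + 8392 = 8391)
E(w, l) = 8*w
E(133, -115) - z = 8*133 - 1*8391 = 1064 - 8391 = -7327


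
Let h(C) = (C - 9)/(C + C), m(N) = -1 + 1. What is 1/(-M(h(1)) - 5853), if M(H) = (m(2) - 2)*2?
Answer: -1/5849 ≈ -0.00017097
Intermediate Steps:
m(N) = 0
h(C) = (-9 + C)/(2*C) (h(C) = (-9 + C)/((2*C)) = (-9 + C)*(1/(2*C)) = (-9 + C)/(2*C))
M(H) = -4 (M(H) = (0 - 2)*2 = -2*2 = -4)
1/(-M(h(1)) - 5853) = 1/(-1*(-4) - 5853) = 1/(4 - 5853) = 1/(-5849) = -1/5849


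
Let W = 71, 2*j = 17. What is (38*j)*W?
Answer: 22933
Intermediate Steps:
j = 17/2 (j = (1/2)*17 = 17/2 ≈ 8.5000)
(38*j)*W = (38*(17/2))*71 = 323*71 = 22933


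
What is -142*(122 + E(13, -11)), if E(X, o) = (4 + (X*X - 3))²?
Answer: -4121124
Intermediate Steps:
E(X, o) = (1 + X²)² (E(X, o) = (4 + (X² - 3))² = (4 + (-3 + X²))² = (1 + X²)²)
-142*(122 + E(13, -11)) = -142*(122 + (1 + 13²)²) = -142*(122 + (1 + 169)²) = -142*(122 + 170²) = -142*(122 + 28900) = -142*29022 = -4121124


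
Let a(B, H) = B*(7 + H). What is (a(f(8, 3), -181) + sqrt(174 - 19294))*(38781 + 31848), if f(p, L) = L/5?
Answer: -36868338/5 + 282516*I*sqrt(1195) ≈ -7.3737e+6 + 9.7662e+6*I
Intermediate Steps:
f(p, L) = L/5 (f(p, L) = L*(1/5) = L/5)
(a(f(8, 3), -181) + sqrt(174 - 19294))*(38781 + 31848) = (((1/5)*3)*(7 - 181) + sqrt(174 - 19294))*(38781 + 31848) = ((3/5)*(-174) + sqrt(-19120))*70629 = (-522/5 + 4*I*sqrt(1195))*70629 = -36868338/5 + 282516*I*sqrt(1195)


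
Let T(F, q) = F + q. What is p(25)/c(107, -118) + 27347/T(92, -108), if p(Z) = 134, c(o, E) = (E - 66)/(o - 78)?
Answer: -636753/368 ≈ -1730.3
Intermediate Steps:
c(o, E) = (-66 + E)/(-78 + o)
p(25)/c(107, -118) + 27347/T(92, -108) = 134/(((-66 - 118)/(-78 + 107))) + 27347/(92 - 108) = 134/((-184/29)) + 27347/(-16) = 134/(((1/29)*(-184))) + 27347*(-1/16) = 134/(-184/29) - 27347/16 = 134*(-29/184) - 27347/16 = -1943/92 - 27347/16 = -636753/368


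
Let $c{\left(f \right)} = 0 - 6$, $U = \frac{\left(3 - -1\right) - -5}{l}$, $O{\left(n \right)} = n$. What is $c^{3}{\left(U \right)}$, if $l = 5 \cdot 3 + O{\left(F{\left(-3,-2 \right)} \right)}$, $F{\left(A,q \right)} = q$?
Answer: $-216$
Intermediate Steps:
$l = 13$ ($l = 5 \cdot 3 - 2 = 15 - 2 = 13$)
$U = \frac{9}{13}$ ($U = \frac{\left(3 - -1\right) - -5}{13} = \left(\left(3 + 1\right) + 5\right) \frac{1}{13} = \left(4 + 5\right) \frac{1}{13} = 9 \cdot \frac{1}{13} = \frac{9}{13} \approx 0.69231$)
$c{\left(f \right)} = -6$ ($c{\left(f \right)} = 0 - 6 = -6$)
$c^{3}{\left(U \right)} = \left(-6\right)^{3} = -216$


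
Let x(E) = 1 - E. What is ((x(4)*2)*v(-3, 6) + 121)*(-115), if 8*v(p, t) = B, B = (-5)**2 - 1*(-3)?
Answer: -11500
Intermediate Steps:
B = 28 (B = 25 + 3 = 28)
v(p, t) = 7/2 (v(p, t) = (1/8)*28 = 7/2)
((x(4)*2)*v(-3, 6) + 121)*(-115) = (((1 - 1*4)*2)*(7/2) + 121)*(-115) = (((1 - 4)*2)*(7/2) + 121)*(-115) = (-3*2*(7/2) + 121)*(-115) = (-6*7/2 + 121)*(-115) = (-21 + 121)*(-115) = 100*(-115) = -11500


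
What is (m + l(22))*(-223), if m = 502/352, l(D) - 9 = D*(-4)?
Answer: 3044619/176 ≈ 17299.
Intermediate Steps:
l(D) = 9 - 4*D (l(D) = 9 + D*(-4) = 9 - 4*D)
m = 251/176 (m = 502*(1/352) = 251/176 ≈ 1.4261)
(m + l(22))*(-223) = (251/176 + (9 - 4*22))*(-223) = (251/176 + (9 - 88))*(-223) = (251/176 - 79)*(-223) = -13653/176*(-223) = 3044619/176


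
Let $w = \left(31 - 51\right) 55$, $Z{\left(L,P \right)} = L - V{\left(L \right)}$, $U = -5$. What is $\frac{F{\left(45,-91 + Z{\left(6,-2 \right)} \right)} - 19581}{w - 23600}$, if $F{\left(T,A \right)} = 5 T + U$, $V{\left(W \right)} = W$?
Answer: $\frac{1019}{1300} \approx 0.78385$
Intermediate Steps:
$Z{\left(L,P \right)} = 0$ ($Z{\left(L,P \right)} = L - L = 0$)
$F{\left(T,A \right)} = -5 + 5 T$ ($F{\left(T,A \right)} = 5 T - 5 = -5 + 5 T$)
$w = -1100$ ($w = \left(-20\right) 55 = -1100$)
$\frac{F{\left(45,-91 + Z{\left(6,-2 \right)} \right)} - 19581}{w - 23600} = \frac{\left(-5 + 5 \cdot 45\right) - 19581}{-1100 - 23600} = \frac{\left(-5 + 225\right) - 19581}{-24700} = \left(220 - 19581\right) \left(- \frac{1}{24700}\right) = \left(-19361\right) \left(- \frac{1}{24700}\right) = \frac{1019}{1300}$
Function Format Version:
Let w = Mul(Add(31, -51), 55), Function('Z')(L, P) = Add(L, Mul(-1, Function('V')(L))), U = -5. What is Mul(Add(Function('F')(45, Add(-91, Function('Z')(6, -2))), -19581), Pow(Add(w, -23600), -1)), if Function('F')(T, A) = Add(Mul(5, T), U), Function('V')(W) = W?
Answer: Rational(1019, 1300) ≈ 0.78385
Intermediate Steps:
Function('Z')(L, P) = 0 (Function('Z')(L, P) = Add(L, Mul(-1, L)) = 0)
Function('F')(T, A) = Add(-5, Mul(5, T)) (Function('F')(T, A) = Add(Mul(5, T), -5) = Add(-5, Mul(5, T)))
w = -1100 (w = Mul(-20, 55) = -1100)
Mul(Add(Function('F')(45, Add(-91, Function('Z')(6, -2))), -19581), Pow(Add(w, -23600), -1)) = Mul(Add(Add(-5, Mul(5, 45)), -19581), Pow(Add(-1100, -23600), -1)) = Mul(Add(Add(-5, 225), -19581), Pow(-24700, -1)) = Mul(Add(220, -19581), Rational(-1, 24700)) = Mul(-19361, Rational(-1, 24700)) = Rational(1019, 1300)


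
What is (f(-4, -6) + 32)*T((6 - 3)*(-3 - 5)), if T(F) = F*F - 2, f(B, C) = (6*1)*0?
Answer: 18368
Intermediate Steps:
f(B, C) = 0 (f(B, C) = 6*0 = 0)
T(F) = -2 + F² (T(F) = F² - 2 = -2 + F²)
(f(-4, -6) + 32)*T((6 - 3)*(-3 - 5)) = (0 + 32)*(-2 + ((6 - 3)*(-3 - 5))²) = 32*(-2 + (3*(-8))²) = 32*(-2 + (-24)²) = 32*(-2 + 576) = 32*574 = 18368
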